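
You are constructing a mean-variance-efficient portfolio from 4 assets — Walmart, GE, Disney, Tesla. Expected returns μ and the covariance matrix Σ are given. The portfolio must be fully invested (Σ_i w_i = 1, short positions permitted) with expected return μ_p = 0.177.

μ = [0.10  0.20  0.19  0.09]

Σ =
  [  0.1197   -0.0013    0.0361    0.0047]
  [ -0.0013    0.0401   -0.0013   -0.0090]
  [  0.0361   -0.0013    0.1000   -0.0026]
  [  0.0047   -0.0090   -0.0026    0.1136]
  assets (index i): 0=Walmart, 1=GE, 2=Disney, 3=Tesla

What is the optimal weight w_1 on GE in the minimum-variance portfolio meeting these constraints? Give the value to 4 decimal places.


0.5969

g=Σ⁻¹μ = [0.2701  5.3380  1.9043  1.2476]
h=Σ⁻¹𝟙 = [5.6274  27.8625  8.6161  10.9746]
a=μᵀg=1.568718  b=𝟙ᵀg=8.760016  c=𝟙ᵀh=53.080623  D=ac−b²=6.530663
λ₁=(c·0.177−b)/D = (53.080623·0.177−8.760016)/6.530663 = 0.097273
λ₂=(a−b·0.177)/D = (1.568718−8.760016·0.177)/6.530663 = 0.002786
w* = 0.097273·g + 0.002786·h:
  w_0 = 0.097273·0.2701 + 0.002786·5.6274 = 0.0420  (Walmart)
  w_1 = 0.097273·5.3380 + 0.002786·27.8625 = 0.5969  (GE)
  w_2 = 0.097273·1.9043 + 0.002786·8.6161 = 0.2092  (Disney)
  w_3 = 0.097273·1.2476 + 0.002786·10.9746 = 0.1519  (Tesla)
Σw_i=1.0000  μᵀw=0.1770
σ²=wᵀΣw=λ₁·μ_p+λ₂ = 0.097273·0.177 + 0.002786 = 0.020003 ≈ 0.0200


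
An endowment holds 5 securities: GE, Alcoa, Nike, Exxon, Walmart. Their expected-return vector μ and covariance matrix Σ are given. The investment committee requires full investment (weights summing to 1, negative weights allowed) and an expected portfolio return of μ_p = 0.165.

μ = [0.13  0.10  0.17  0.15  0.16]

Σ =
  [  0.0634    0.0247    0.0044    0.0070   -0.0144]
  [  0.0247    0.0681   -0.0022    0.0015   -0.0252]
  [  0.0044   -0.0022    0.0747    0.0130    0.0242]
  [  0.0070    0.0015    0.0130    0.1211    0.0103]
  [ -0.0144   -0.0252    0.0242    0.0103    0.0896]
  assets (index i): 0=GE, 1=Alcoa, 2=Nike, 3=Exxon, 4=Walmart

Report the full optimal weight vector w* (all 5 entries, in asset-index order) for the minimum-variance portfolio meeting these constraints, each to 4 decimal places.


0.2736  -0.1664  0.4741  0.1520  0.2668

g=Σ⁻¹μ = [1.6888  1.6402  1.4248  0.7941  2.0423]
h=Σ⁻¹𝟙 = [11.8174  16.0596  7.3900  5.3090  14.9704]
a=μᵀg=1.071655  b=𝟙ᵀg=7.590147  c=𝟙ᵀh=55.546480  D=ac−b²=1.916350
λ₁=(c·0.165−b)/D = (55.546480·0.165−7.590147)/1.916350 = 0.821886
λ₂=(a−b·0.165)/D = (1.071655−7.590147·0.165)/1.916350 = -0.094304
w* = 0.821886·g + -0.094304·h:
  w_0 = 0.821886·1.6888 + -0.094304·11.8174 = 0.2736  (GE)
  w_1 = 0.821886·1.6402 + -0.094304·16.0596 = -0.1664  (Alcoa)
  w_2 = 0.821886·1.4248 + -0.094304·7.3900 = 0.4741  (Nike)
  w_3 = 0.821886·0.7941 + -0.094304·5.3090 = 0.1520  (Exxon)
  w_4 = 0.821886·2.0423 + -0.094304·14.9704 = 0.2668  (Walmart)
Σw_i=1.0000  μᵀw=0.1650
σ²=wᵀΣw=λ₁·μ_p+λ₂ = 0.821886·0.165 + -0.094304 = 0.041308 ≈ 0.0413


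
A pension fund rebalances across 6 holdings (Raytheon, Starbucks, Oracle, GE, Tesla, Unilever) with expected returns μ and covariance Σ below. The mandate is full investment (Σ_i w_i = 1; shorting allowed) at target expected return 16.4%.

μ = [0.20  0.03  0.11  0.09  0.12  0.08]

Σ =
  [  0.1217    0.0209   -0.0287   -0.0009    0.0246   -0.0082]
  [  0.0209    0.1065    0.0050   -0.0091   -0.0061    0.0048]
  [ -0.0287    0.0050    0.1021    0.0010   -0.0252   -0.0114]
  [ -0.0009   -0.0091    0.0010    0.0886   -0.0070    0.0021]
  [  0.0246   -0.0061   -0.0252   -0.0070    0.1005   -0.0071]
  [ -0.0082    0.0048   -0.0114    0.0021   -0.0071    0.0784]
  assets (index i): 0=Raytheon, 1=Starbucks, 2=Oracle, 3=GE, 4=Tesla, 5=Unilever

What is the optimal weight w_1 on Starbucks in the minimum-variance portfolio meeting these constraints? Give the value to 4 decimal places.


u=Σ⁻¹μ = [2.0057  -0.1147  2.1747  1.0739  1.4331  1.6544]
v=Σ⁻¹𝟙 = [9.2148  7.9389  17.3418  12.7565  14.5957  16.7346]
a=μᵀu=1.037886  b=𝟙ᵀu=8.227053  c=𝟙ᵀv=78.582250  D=ac−b²=13.875016
λ₁=(c·0.164−b)/D = (78.582250·0.164−8.227053)/13.875016 = 0.335887
λ₂=(a−b·0.164)/D = (1.037886−8.227053·0.164)/13.875016 = -0.022440
w* = 0.335887·u + -0.022440·v:
  w_0 = 0.335887·2.0057 + -0.022440·9.2148 = 0.4669  (Raytheon)
  w_1 = 0.335887·-0.1147 + -0.022440·7.9389 = -0.2167  (Starbucks)
  w_2 = 0.335887·2.1747 + -0.022440·17.3418 = 0.3413  (Oracle)
  w_3 = 0.335887·1.0739 + -0.022440·12.7565 = 0.0744  (GE)
  w_4 = 0.335887·1.4331 + -0.022440·14.5957 = 0.1538  (Tesla)
  w_5 = 0.335887·1.6544 + -0.022440·16.7346 = 0.1802  (Unilever)
Σw_i=1.0000  μᵀw=0.1640
σ²=wᵀΣw=λ₁·μ_p+λ₂ = 0.335887·0.164 + -0.022440 = 0.032646 ≈ 0.0326

-0.2167


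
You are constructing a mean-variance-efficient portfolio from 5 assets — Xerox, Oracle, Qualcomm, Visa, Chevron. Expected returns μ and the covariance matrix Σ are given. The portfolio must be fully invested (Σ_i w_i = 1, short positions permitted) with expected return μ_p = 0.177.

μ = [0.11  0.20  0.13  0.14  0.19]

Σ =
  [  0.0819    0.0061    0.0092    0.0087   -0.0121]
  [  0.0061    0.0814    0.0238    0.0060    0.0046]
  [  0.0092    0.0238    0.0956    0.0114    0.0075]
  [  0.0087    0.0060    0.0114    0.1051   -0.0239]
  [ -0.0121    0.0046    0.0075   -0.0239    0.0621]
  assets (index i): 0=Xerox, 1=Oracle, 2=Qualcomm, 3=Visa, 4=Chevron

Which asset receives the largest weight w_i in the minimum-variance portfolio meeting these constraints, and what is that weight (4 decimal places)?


Chevron (0.4579)

p=Σ⁻¹μ = [1.5543  1.9167  0.1873  1.9736  3.9574]
q=Σ⁻¹𝟙 = [13.1508  7.9434  3.9452  12.6547  22.4709]
a=μᵀp=1.606864  b=𝟙ᵀp=9.589268  c=𝟙ᵀq=60.164987  D=ac−b²=4.722916
λ₁=(c·0.177−b)/D = (60.164987·0.177−9.589268)/4.722916 = 0.224424
λ₂=(a−b·0.177)/D = (1.606864−9.589268·0.177)/4.722916 = -0.019148
w* = 0.224424·p + -0.019148·q:
  w_0 = 0.224424·1.5543 + -0.019148·13.1508 = 0.0970  (Xerox)
  w_1 = 0.224424·1.9167 + -0.019148·7.9434 = 0.2780  (Oracle)
  w_2 = 0.224424·0.1873 + -0.019148·3.9452 = -0.0335  (Qualcomm)
  w_3 = 0.224424·1.9736 + -0.019148·12.6547 = 0.2006  (Visa)
  w_4 = 0.224424·3.9574 + -0.019148·22.4709 = 0.4579  (Chevron)
Σw_i=1.0000  μᵀw=0.1770
σ²=wᵀΣw=λ₁·μ_p+λ₂ = 0.224424·0.177 + -0.019148 = 0.020575 ≈ 0.0206


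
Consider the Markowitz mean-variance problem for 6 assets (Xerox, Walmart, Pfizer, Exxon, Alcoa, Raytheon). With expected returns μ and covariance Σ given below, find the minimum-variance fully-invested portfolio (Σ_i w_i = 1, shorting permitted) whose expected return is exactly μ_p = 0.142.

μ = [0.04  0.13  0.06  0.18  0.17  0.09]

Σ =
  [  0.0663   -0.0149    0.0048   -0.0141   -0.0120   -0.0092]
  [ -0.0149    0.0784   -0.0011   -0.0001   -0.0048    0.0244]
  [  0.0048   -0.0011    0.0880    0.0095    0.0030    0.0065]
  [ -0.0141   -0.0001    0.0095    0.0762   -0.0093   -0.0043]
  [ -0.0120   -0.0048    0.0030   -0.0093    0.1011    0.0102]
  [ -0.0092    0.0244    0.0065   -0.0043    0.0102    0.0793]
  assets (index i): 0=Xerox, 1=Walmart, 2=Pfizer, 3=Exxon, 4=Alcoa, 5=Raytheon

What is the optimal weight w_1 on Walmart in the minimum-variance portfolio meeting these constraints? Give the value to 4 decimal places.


0.2104

p=Σ⁻¹μ = [2.1955  2.0221  0.1329  3.0651  2.2522  0.6331]
q=Σ⁻¹𝟙 = [26.1788  15.7973  6.8499  19.4214  14.3805  9.4287]
a=μᵀp=1.350244  b=𝟙ᵀp=10.300904  c=𝟙ᵀq=92.056482  D=ac−b²=18.190125
λ₁=(c·0.142−b)/D = (92.056482·0.142−10.300904)/18.190125 = 0.152342
λ₂=(a−b·0.142)/D = (1.350244−10.300904·0.142)/18.190125 = -0.006184
w* = 0.152342·p + -0.006184·q:
  w_0 = 0.152342·2.1955 + -0.006184·26.1788 = 0.1726  (Xerox)
  w_1 = 0.152342·2.0221 + -0.006184·15.7973 = 0.2104  (Walmart)
  w_2 = 0.152342·0.1329 + -0.006184·6.8499 = -0.0221  (Pfizer)
  w_3 = 0.152342·3.0651 + -0.006184·19.4214 = 0.3469  (Exxon)
  w_4 = 0.152342·2.2522 + -0.006184·14.3805 = 0.2542  (Alcoa)
  w_5 = 0.152342·0.6331 + -0.006184·9.4287 = 0.0381  (Raytheon)
Σw_i=1.0000  μᵀw=0.1420
σ²=wᵀΣw=λ₁·μ_p+λ₂ = 0.152342·0.142 + -0.006184 = 0.015449 ≈ 0.0154


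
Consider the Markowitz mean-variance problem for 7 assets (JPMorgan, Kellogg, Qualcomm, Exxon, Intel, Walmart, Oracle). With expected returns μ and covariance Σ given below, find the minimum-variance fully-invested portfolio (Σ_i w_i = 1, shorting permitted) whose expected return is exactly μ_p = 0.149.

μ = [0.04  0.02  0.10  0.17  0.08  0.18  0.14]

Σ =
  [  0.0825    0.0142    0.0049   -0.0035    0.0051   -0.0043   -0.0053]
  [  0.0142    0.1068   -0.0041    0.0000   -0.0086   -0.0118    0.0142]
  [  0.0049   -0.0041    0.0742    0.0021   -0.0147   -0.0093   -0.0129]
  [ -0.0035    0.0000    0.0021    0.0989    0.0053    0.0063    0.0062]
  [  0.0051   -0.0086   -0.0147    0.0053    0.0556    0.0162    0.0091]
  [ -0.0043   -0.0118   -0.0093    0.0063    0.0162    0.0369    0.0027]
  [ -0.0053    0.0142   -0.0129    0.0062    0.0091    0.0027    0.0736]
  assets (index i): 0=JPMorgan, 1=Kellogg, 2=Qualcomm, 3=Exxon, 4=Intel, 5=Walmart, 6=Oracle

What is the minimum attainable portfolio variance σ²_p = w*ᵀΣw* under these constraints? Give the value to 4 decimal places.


0.0131

x=Σ⁻¹μ = [0.7083  0.5171  2.3167  1.2292  0.0791  5.3225  1.9509]
y=Σ⁻¹𝟙 = [10.6898  11.4250  21.7453  6.6386  13.1780  29.6327  12.6882]
a=μᵀx=1.716798  b=𝟙ᵀx=12.123644  c=𝟙ᵀy=105.997449  D=ac−b²=34.993431
λ₁=(c·0.149−b)/D = (105.997449·0.149−12.123644)/34.993431 = 0.104876
λ₂=(a−b·0.149)/D = (1.716798−12.123644·0.149)/34.993431 = -0.002561
w* = 0.104876·x + -0.002561·y:
  w_0 = 0.104876·0.7083 + -0.002561·10.6898 = 0.0469  (JPMorgan)
  w_1 = 0.104876·0.5171 + -0.002561·11.4250 = 0.0250  (Kellogg)
  w_2 = 0.104876·2.3167 + -0.002561·21.7453 = 0.1873  (Qualcomm)
  w_3 = 0.104876·1.2292 + -0.002561·6.6386 = 0.1119  (Exxon)
  w_4 = 0.104876·0.0791 + -0.002561·13.1780 = -0.0255  (Intel)
  w_5 = 0.104876·5.3225 + -0.002561·29.6327 = 0.4823  (Walmart)
  w_6 = 0.104876·1.9509 + -0.002561·12.6882 = 0.1721  (Oracle)
Σw_i=1.0000  μᵀw=0.1490
σ²=wᵀΣw=λ₁·μ_p+λ₂ = 0.104876·0.149 + -0.002561 = 0.013065 ≈ 0.0131


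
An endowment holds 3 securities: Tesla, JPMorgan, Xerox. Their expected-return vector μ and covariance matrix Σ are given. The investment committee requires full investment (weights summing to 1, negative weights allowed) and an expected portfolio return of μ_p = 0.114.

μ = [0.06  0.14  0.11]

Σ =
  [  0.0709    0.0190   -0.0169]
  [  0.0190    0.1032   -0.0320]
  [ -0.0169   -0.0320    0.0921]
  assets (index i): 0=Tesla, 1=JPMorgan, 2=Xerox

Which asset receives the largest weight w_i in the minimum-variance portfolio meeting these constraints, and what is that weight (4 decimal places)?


g=Σ⁻¹μ = [0.8309  1.8170  1.9781]
h=Σ⁻¹𝟙 = [15.0376  12.4893  17.9565]
a=μᵀg=0.521824  b=𝟙ᵀg=4.625970  c=𝟙ᵀh=45.483397  D=ac−b²=2.334727
λ₁=(c·0.114−b)/D = (45.483397·0.114−4.625970)/2.334727 = 0.239487
λ₂=(a−b·0.114)/D = (0.521824−4.625970·0.114)/2.334727 = -0.002371
w* = 0.239487·g + -0.002371·h:
  w_0 = 0.239487·0.8309 + -0.002371·15.0376 = 0.1633  (Tesla)
  w_1 = 0.239487·1.8170 + -0.002371·12.4893 = 0.4055  (JPMorgan)
  w_2 = 0.239487·1.9781 + -0.002371·17.9565 = 0.4312  (Xerox)
Σw_i=1.0000  μᵀw=0.1140
σ²=wᵀΣw=λ₁·μ_p+λ₂ = 0.239487·0.114 + -0.002371 = 0.024930 ≈ 0.0249

Xerox (0.4312)


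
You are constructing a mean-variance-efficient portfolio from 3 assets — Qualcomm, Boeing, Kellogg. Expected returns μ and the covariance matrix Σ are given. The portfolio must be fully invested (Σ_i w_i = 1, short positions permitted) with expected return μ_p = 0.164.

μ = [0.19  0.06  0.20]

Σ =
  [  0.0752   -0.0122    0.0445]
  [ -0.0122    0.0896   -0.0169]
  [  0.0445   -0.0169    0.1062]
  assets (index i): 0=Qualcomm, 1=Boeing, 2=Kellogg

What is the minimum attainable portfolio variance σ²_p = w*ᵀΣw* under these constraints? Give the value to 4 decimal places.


u=Σ⁻¹μ = [1.9840  1.1734  1.2386]
v=Σ⁻¹𝟙 = [11.5417  14.0168  6.8105]
a=μᵀu=0.695090  b=𝟙ᵀu=4.396040  c=𝟙ᵀv=32.369056  D=ac−b²=3.174256
λ₁=(c·0.164−b)/D = (32.369056·0.164−4.396040)/3.174256 = 0.287464
λ₂=(a−b·0.164)/D = (0.695090−4.396040·0.164)/3.174256 = -0.008147
w* = 0.287464·u + -0.008147·v:
  w_0 = 0.287464·1.9840 + -0.008147·11.5417 = 0.4763  (Qualcomm)
  w_1 = 0.287464·1.1734 + -0.008147·14.0168 = 0.2231  (Boeing)
  w_2 = 0.287464·1.2386 + -0.008147·6.8105 = 0.3006  (Kellogg)
Σw_i=1.0000  μᵀw=0.1640
σ²=wᵀΣw=λ₁·μ_p+λ₂ = 0.287464·0.164 + -0.008147 = 0.038997 ≈ 0.0390

0.0390


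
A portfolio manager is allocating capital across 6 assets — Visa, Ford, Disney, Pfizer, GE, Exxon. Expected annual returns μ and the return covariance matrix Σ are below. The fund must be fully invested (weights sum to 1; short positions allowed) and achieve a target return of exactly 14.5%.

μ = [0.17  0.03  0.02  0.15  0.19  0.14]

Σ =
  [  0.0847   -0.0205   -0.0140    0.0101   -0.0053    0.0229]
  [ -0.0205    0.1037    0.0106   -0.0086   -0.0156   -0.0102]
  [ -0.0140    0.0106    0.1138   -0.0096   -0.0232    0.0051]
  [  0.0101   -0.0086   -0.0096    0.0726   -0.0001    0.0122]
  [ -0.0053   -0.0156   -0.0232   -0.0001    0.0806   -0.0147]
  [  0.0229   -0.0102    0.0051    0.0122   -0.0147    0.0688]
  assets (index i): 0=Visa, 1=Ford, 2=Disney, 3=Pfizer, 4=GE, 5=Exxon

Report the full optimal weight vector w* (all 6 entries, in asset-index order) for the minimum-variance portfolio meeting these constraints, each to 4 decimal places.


0.1847  0.0969  0.0625  0.1600  0.3204  0.1754

u=Σ⁻¹μ = [2.0112  1.4297  1.0514  1.7776  3.4204  1.9151]
v=Σ⁻¹𝟙 = [14.4021  17.0049  14.2302  13.3782  23.2763  13.8084]
a=μᵀu=1.590459  b=𝟙ᵀu=11.605501  c=𝟙ᵀv=96.100045  D=ac−b²=18.155558
λ₁=(c·0.145−b)/D = (96.100045·0.145−11.605501)/18.155558 = 0.128281
λ₂=(a−b·0.145)/D = (1.590459−11.605501·0.145)/18.155558 = -0.005086
w* = 0.128281·u + -0.005086·v:
  w_0 = 0.128281·2.0112 + -0.005086·14.4021 = 0.1847  (Visa)
  w_1 = 0.128281·1.4297 + -0.005086·17.0049 = 0.0969  (Ford)
  w_2 = 0.128281·1.0514 + -0.005086·14.2302 = 0.0625  (Disney)
  w_3 = 0.128281·1.7776 + -0.005086·13.3782 = 0.1600  (Pfizer)
  w_4 = 0.128281·3.4204 + -0.005086·23.2763 = 0.3204  (GE)
  w_5 = 0.128281·1.9151 + -0.005086·13.8084 = 0.1754  (Exxon)
Σw_i=1.0000  μᵀw=0.1450
σ²=wᵀΣw=λ₁·μ_p+λ₂ = 0.128281·0.145 + -0.005086 = 0.013515 ≈ 0.0135


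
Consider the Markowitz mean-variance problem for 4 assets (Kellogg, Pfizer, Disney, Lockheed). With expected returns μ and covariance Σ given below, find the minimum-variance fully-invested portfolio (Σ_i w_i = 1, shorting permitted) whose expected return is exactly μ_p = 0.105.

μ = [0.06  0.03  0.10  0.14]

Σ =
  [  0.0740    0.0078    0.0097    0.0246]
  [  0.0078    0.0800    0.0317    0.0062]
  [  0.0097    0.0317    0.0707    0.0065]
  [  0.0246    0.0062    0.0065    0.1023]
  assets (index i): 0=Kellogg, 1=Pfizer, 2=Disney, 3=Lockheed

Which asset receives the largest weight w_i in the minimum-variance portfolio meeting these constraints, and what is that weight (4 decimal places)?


g=Σ⁻¹μ = [0.2471  -0.3003  1.4013  1.2383]
h=Σ⁻¹𝟙 = [9.3949  7.5680  8.8650  6.4940]
a=μᵀg=0.319309  b=𝟙ᵀg=2.586399  c=𝟙ᵀh=32.321922  D=ac−b²=3.631206
λ₁=(c·0.105−b)/D = (32.321922·0.105−2.586399)/3.631206 = 0.222351
λ₂=(a−b·0.105)/D = (0.319309−2.586399·0.105)/3.631206 = 0.013146
w* = 0.222351·g + 0.013146·h:
  w_0 = 0.222351·0.2471 + 0.013146·9.3949 = 0.1785  (Kellogg)
  w_1 = 0.222351·-0.3003 + 0.013146·7.5680 = 0.0327  (Pfizer)
  w_2 = 0.222351·1.4013 + 0.013146·8.8650 = 0.4281  (Disney)
  w_3 = 0.222351·1.2383 + 0.013146·6.4940 = 0.3607  (Lockheed)
Σw_i=1.0000  μᵀw=0.1050
σ²=wᵀΣw=λ₁·μ_p+λ₂ = 0.222351·0.105 + 0.013146 = 0.036493 ≈ 0.0365

Disney (0.4281)


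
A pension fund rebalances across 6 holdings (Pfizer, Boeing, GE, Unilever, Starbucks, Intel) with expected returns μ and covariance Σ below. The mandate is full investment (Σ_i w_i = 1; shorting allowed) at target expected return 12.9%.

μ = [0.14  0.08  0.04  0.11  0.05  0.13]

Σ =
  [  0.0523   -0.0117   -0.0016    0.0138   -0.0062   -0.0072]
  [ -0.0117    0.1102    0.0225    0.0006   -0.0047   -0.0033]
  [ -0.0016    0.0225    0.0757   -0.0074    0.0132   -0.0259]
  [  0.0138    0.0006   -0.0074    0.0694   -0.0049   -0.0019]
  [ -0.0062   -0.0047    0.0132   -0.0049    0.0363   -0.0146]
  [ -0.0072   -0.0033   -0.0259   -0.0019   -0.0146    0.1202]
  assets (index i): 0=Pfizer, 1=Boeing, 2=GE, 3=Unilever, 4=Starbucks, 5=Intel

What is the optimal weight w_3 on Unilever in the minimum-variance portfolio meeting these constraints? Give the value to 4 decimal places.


0.1197

g=Σ⁻¹μ = [3.1879  1.1252  0.5055  1.2387  2.7618  1.7673]
h=Σ⁻¹𝟙 = [25.3915  11.6234  10.8937  13.5974  38.2495  17.3677]
a=μᵀg=1.060640  b=𝟙ᵀg=10.586417  c=𝟙ᵀh=117.123151  D=ac−b²=12.153291
λ₁=(c·0.129−b)/D = (117.123151·0.129−10.586417)/12.153291 = 0.372119
λ₂=(a−b·0.129)/D = (1.060640−10.586417·0.129)/12.153291 = -0.025097
w* = 0.372119·g + -0.025097·h:
  w_0 = 0.372119·3.1879 + -0.025097·25.3915 = 0.5490  (Pfizer)
  w_1 = 0.372119·1.1252 + -0.025097·11.6234 = 0.1270  (Boeing)
  w_2 = 0.372119·0.5055 + -0.025097·10.8937 = -0.0853  (GE)
  w_3 = 0.372119·1.2387 + -0.025097·13.5974 = 0.1197  (Unilever)
  w_4 = 0.372119·2.7618 + -0.025097·38.2495 = 0.0678  (Starbucks)
  w_5 = 0.372119·1.7673 + -0.025097·17.3677 = 0.2218  (Intel)
Σw_i=1.0000  μᵀw=0.1290
σ²=wᵀΣw=λ₁·μ_p+λ₂ = 0.372119·0.129 + -0.025097 = 0.022907 ≈ 0.0229


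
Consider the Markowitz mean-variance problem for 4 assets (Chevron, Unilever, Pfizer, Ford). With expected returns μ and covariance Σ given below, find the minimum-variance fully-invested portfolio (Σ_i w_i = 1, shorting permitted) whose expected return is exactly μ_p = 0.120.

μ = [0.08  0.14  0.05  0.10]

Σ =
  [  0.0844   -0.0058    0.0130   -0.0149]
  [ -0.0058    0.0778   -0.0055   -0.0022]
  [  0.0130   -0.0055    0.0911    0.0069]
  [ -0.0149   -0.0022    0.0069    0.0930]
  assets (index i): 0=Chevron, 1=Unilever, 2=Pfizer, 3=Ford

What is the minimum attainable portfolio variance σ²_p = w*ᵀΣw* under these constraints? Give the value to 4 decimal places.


0.0309

x=Σ⁻¹μ = [1.2504  1.9569  0.3906  1.2929]
y=Σ⁻¹𝟙 = [13.7211  14.8671  8.9593  12.6380]
a=μᵀx=0.522821  b=𝟙ᵀx=4.890854  c=𝟙ᵀy=50.185564  D=ac−b²=2.317601
λ₁=(c·0.120−b)/D = (50.185564·0.120−4.890854)/2.317601 = 0.488183
λ₂=(a−b·0.120)/D = (0.522821−4.890854·0.120)/2.317601 = -0.027650
w* = 0.488183·x + -0.027650·y:
  w_0 = 0.488183·1.2504 + -0.027650·13.7211 = 0.2310  (Chevron)
  w_1 = 0.488183·1.9569 + -0.027650·14.8671 = 0.5442  (Unilever)
  w_2 = 0.488183·0.3906 + -0.027650·8.9593 = -0.0570  (Pfizer)
  w_3 = 0.488183·1.2929 + -0.027650·12.6380 = 0.2817  (Ford)
Σw_i=1.0000  μᵀw=0.1200
σ²=wᵀΣw=λ₁·μ_p+λ₂ = 0.488183·0.120 + -0.027650 = 0.030932 ≈ 0.0309


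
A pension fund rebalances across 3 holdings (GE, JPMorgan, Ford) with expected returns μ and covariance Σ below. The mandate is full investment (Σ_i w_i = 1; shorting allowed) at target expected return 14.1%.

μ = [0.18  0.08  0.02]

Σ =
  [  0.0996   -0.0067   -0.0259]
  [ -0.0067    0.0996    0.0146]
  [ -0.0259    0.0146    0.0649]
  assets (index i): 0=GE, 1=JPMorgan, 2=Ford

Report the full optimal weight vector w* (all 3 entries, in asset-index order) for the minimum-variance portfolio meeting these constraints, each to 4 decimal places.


0.6736  0.2204  0.1060

x=Σ⁻¹μ = [2.1138  0.8031  0.9711]
y=Σ⁻¹𝟙 = [15.7536  8.1897  19.8528]
a=μᵀx=0.464144  b=𝟙ᵀx=3.887885  c=𝟙ᵀy=43.796171  D=ac−b²=5.212064
λ₁=(c·0.141−b)/D = (43.796171·0.141−3.887885)/5.212064 = 0.438862
λ₂=(a−b·0.141)/D = (0.464144−3.887885·0.141)/5.212064 = -0.016126
w* = 0.438862·x + -0.016126·y:
  w_0 = 0.438862·2.1138 + -0.016126·15.7536 = 0.6736  (GE)
  w_1 = 0.438862·0.8031 + -0.016126·8.1897 = 0.2204  (JPMorgan)
  w_2 = 0.438862·0.9711 + -0.016126·19.8528 = 0.1060  (Ford)
Σw_i=1.0000  μᵀw=0.1410
σ²=wᵀΣw=λ₁·μ_p+λ₂ = 0.438862·0.141 + -0.016126 = 0.045754 ≈ 0.0458


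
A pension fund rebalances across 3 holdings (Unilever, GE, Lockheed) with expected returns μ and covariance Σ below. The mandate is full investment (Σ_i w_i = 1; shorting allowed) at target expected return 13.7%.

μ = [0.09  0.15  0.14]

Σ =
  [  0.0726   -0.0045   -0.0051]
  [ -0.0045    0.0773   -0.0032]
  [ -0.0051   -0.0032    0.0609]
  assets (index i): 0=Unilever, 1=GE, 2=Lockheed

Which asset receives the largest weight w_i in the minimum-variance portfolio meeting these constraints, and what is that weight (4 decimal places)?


p=Σ⁻¹μ = [1.5506  2.1359  2.5409]
q=Σ⁻¹𝟙 = [15.9827  14.6340  18.5278]
a=μᵀp=0.815673  b=𝟙ᵀp=6.227436  c=𝟙ᵀq=49.144509  D=ac−b²=1.304869
λ₁=(c·0.137−b)/D = (49.144509·0.137−6.227436)/1.304869 = 0.387289
λ₂=(a−b·0.137)/D = (0.815673−6.227436·0.137)/1.304869 = -0.028728
w* = 0.387289·p + -0.028728·q:
  w_0 = 0.387289·1.5506 + -0.028728·15.9827 = 0.1414  (Unilever)
  w_1 = 0.387289·2.1359 + -0.028728·14.6340 = 0.4068  (GE)
  w_2 = 0.387289·2.5409 + -0.028728·18.5278 = 0.4518  (Lockheed)
Σw_i=1.0000  μᵀw=0.1370
σ²=wᵀΣw=λ₁·μ_p+λ₂ = 0.387289·0.137 + -0.028728 = 0.024331 ≈ 0.0243

Lockheed (0.4518)


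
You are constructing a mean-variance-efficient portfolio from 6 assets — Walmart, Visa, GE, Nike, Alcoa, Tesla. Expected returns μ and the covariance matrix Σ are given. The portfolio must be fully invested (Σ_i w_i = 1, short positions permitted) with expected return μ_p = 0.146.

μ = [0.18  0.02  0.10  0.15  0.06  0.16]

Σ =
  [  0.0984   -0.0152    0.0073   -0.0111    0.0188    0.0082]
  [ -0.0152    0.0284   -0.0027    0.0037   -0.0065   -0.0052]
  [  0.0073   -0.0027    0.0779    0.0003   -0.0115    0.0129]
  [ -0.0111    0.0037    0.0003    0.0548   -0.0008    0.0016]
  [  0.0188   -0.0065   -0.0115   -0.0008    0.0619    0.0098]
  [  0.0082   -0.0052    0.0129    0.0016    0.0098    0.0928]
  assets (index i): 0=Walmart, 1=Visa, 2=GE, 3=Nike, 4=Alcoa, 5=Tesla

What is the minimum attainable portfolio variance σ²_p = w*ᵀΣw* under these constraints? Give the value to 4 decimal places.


0.0181

u=Σ⁻¹μ = [2.1828  1.9463  0.9787  3.0092  0.5100  1.3985]
v=Σ⁻¹𝟙 = [14.2609  47.5724  14.5017  17.8846  18.4932  7.9043]
a=μᵀu=1.235443  b=𝟙ᵀu=10.025537  c=𝟙ᵀv=120.617012  D=ac−b²=48.504021
λ₁=(c·0.146−b)/D = (120.617012·0.146−10.025537)/48.504021 = 0.156369
λ₂=(a−b·0.146)/D = (1.235443−10.025537·0.146)/48.504021 = -0.004707
w* = 0.156369·u + -0.004707·v:
  w_0 = 0.156369·2.1828 + -0.004707·14.2609 = 0.2742  (Walmart)
  w_1 = 0.156369·1.9463 + -0.004707·47.5724 = 0.0804  (Visa)
  w_2 = 0.156369·0.9787 + -0.004707·14.5017 = 0.0848  (GE)
  w_3 = 0.156369·3.0092 + -0.004707·17.8846 = 0.3864  (Nike)
  w_4 = 0.156369·0.5100 + -0.004707·18.4932 = -0.0073  (Alcoa)
  w_5 = 0.156369·1.3985 + -0.004707·7.9043 = 0.1815  (Tesla)
Σw_i=1.0000  μᵀw=0.1460
σ²=wᵀΣw=λ₁·μ_p+λ₂ = 0.156369·0.146 + -0.004707 = 0.018123 ≈ 0.0181


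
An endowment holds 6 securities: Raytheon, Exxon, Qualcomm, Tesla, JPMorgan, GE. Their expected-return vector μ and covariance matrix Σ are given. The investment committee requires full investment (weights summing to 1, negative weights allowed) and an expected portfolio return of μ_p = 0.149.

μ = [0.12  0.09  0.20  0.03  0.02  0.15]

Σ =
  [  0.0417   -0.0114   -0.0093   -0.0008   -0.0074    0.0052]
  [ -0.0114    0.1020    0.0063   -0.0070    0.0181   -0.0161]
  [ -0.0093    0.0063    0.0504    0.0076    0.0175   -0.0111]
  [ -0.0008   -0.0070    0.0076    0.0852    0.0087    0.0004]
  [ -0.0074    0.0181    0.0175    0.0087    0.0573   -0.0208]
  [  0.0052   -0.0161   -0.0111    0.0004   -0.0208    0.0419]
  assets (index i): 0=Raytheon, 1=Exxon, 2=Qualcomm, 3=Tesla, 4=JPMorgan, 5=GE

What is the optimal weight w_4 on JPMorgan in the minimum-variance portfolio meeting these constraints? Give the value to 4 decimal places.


0.0348

p=Σ⁻¹μ = [4.0038  1.7446  5.4875  -0.0493  0.6550  5.5328]
q=Σ⁻¹𝟙 = [32.4437  15.1748  23.9263  8.4761  24.2063  43.9449]
a=μᵀp=2.576512  b=𝟙ᵀp=17.374371  c=𝟙ᵀq=148.172068  D=ac−b²=79.898292
λ₁=(c·0.149−b)/D = (148.172068·0.149−17.374371)/79.898292 = 0.058866
λ₂=(a−b·0.149)/D = (2.576512−17.374371·0.149)/79.898292 = -0.000154
w* = 0.058866·p + -0.000154·q:
  w_0 = 0.058866·4.0038 + -0.000154·32.4437 = 0.2307  (Raytheon)
  w_1 = 0.058866·1.7446 + -0.000154·15.1748 = 0.1004  (Exxon)
  w_2 = 0.058866·5.4875 + -0.000154·23.9263 = 0.3194  (Qualcomm)
  w_3 = 0.058866·-0.0493 + -0.000154·8.4761 = -0.0042  (Tesla)
  w_4 = 0.058866·0.6550 + -0.000154·24.2063 = 0.0348  (JPMorgan)
  w_5 = 0.058866·5.5328 + -0.000154·43.9449 = 0.3189  (GE)
Σw_i=1.0000  μᵀw=0.1490
σ²=wᵀΣw=λ₁·μ_p+λ₂ = 0.058866·0.149 + -0.000154 = 0.008617 ≈ 0.0086


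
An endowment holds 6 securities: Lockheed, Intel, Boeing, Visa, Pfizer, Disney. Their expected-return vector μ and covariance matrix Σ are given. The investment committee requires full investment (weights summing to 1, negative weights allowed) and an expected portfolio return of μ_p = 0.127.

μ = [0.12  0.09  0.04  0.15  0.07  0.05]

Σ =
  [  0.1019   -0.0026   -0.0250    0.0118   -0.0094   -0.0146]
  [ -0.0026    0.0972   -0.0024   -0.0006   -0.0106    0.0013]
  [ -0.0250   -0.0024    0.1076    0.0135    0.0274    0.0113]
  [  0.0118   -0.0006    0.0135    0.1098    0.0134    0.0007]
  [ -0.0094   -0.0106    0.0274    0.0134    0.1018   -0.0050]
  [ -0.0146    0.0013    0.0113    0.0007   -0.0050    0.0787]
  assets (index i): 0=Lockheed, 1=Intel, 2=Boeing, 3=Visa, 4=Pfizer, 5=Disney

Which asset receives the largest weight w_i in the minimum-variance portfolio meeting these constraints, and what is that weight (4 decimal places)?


Visa (0.4465)

g=Σ⁻¹μ = [1.3403  1.0449  0.2899  1.0963  0.7402  0.8624]
h=Σ⁻¹𝟙 = [14.5429  11.8307  8.1313  5.2670  10.2353  14.6449]
a=μᵀg=0.525850  b=𝟙ᵀg=5.373925  c=𝟙ᵀh=64.652059  D=ac−b²=5.118195
λ₁=(c·0.127−b)/D = (64.652059·0.127−5.373925)/5.118195 = 0.554275
λ₂=(a−b·0.127)/D = (0.525850−5.373925·0.127)/5.118195 = -0.030604
w* = 0.554275·g + -0.030604·h:
  w_0 = 0.554275·1.3403 + -0.030604·14.5429 = 0.2978  (Lockheed)
  w_1 = 0.554275·1.0449 + -0.030604·11.8307 = 0.2171  (Intel)
  w_2 = 0.554275·0.2899 + -0.030604·8.1313 = -0.0882  (Boeing)
  w_3 = 0.554275·1.0963 + -0.030604·5.2670 = 0.4465  (Visa)
  w_4 = 0.554275·0.7402 + -0.030604·10.2353 = 0.0970  (Pfizer)
  w_5 = 0.554275·0.8624 + -0.030604·14.6449 = 0.0298  (Disney)
Σw_i=1.0000  μᵀw=0.1270
σ²=wᵀΣw=λ₁·μ_p+λ₂ = 0.554275·0.127 + -0.030604 = 0.039789 ≈ 0.0398


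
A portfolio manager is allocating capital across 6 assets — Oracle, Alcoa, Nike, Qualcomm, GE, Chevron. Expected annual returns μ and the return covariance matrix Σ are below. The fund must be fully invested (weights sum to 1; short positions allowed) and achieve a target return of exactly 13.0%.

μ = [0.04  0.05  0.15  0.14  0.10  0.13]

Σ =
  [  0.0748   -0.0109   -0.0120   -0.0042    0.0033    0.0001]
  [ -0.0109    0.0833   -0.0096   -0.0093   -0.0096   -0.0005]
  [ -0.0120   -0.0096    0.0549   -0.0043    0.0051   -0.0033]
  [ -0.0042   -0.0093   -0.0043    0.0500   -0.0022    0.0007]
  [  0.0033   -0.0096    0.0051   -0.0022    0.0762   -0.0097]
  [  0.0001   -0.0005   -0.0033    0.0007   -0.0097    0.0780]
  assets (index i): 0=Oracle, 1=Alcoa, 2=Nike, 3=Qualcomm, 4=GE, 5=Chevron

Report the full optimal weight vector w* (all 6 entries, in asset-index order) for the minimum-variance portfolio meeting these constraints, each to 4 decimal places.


u=Σ⁻¹μ = [1.5133  1.8168  3.6364  3.6198  1.5908  1.9956]
v=Σ⁻¹𝟙 = [22.3465  23.4723  28.9577  29.2166  16.0422  15.9003]
a=μᵀu=1.622114  b=𝟙ᵀu=14.172706  c=𝟙ᵀv=135.935549  D=ac−b²=19.637362
λ₁=(c·0.130−b)/D = (135.935549·0.130−14.172706)/19.637362 = 0.178176
λ₂=(a−b·0.130)/D = (1.622114−14.172706·0.130)/19.637362 = -0.011220
w* = 0.178176·u + -0.011220·v:
  w_0 = 0.178176·1.5133 + -0.011220·22.3465 = 0.0189  (Oracle)
  w_1 = 0.178176·1.8168 + -0.011220·23.4723 = 0.0603  (Alcoa)
  w_2 = 0.178176·3.6364 + -0.011220·28.9577 = 0.3230  (Nike)
  w_3 = 0.178176·3.6198 + -0.011220·29.2166 = 0.3171  (Qualcomm)
  w_4 = 0.178176·1.5908 + -0.011220·16.0422 = 0.1035  (GE)
  w_5 = 0.178176·1.9956 + -0.011220·15.9003 = 0.1772  (Chevron)
Σw_i=1.0000  μᵀw=0.1300
σ²=wᵀΣw=λ₁·μ_p+λ₂ = 0.178176·0.130 + -0.011220 = 0.011943 ≈ 0.0119

0.0189  0.0603  0.3230  0.3171  0.1035  0.1772


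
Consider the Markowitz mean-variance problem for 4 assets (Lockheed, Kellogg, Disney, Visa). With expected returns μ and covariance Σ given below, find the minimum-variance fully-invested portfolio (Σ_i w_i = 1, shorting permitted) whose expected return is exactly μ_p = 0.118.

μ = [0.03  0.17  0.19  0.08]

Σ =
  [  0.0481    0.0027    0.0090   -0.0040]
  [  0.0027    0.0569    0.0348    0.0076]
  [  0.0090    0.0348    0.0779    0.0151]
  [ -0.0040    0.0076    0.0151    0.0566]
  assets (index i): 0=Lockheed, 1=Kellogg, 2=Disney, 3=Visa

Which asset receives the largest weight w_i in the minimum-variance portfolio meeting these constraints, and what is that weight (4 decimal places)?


Kellogg (0.3584)

u=Σ⁻¹μ = [0.3271  2.0522  1.3281  0.8067]
v=Σ⁻¹𝟙 = [21.2636  13.7051  0.9476  17.0775]
a=μᵀu=0.675555  b=𝟙ᵀu=4.514027  c=𝟙ᵀv=52.993816  D=ac−b²=15.423805
λ₁=(c·0.118−b)/D = (52.993816·0.118−4.514027)/15.423805 = 0.112764
λ₂=(a−b·0.118)/D = (0.675555−4.514027·0.118)/15.423805 = 0.009265
w* = 0.112764·u + 0.009265·v:
  w_0 = 0.112764·0.3271 + 0.009265·21.2636 = 0.2339  (Lockheed)
  w_1 = 0.112764·2.0522 + 0.009265·13.7051 = 0.3584  (Kellogg)
  w_2 = 0.112764·1.3281 + 0.009265·0.9476 = 0.1585  (Disney)
  w_3 = 0.112764·0.8067 + 0.009265·17.0775 = 0.2492  (Visa)
Σw_i=1.0000  μᵀw=0.1180
σ²=wᵀΣw=λ₁·μ_p+λ₂ = 0.112764·0.118 + 0.009265 = 0.022571 ≈ 0.0226


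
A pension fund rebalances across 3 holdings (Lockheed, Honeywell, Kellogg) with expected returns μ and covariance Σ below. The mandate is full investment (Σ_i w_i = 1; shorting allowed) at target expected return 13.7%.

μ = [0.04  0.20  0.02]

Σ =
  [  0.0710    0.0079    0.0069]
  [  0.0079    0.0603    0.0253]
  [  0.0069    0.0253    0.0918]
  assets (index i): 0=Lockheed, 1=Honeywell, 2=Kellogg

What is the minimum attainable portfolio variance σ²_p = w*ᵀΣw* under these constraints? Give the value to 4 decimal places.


0.0358

u=Σ⁻¹μ = [0.2381  3.6203  -0.7978]
v=Σ⁻¹𝟙 = [12.0813  12.2251  6.6159]
a=μᵀu=0.717624  b=𝟙ᵀu=3.060593  c=𝟙ᵀv=30.922349  D=ac−b²=12.823385
λ₁=(c·0.137−b)/D = (30.922349·0.137−3.060593)/12.823385 = 0.091689
λ₂=(a−b·0.137)/D = (0.717624−3.060593·0.137)/12.823385 = 0.023264
w* = 0.091689·u + 0.023264·v:
  w_0 = 0.091689·0.2381 + 0.023264·12.0813 = 0.3029  (Lockheed)
  w_1 = 0.091689·3.6203 + 0.023264·12.2251 = 0.6163  (Honeywell)
  w_2 = 0.091689·-0.7978 + 0.023264·6.6159 = 0.0808  (Kellogg)
Σw_i=1.0000  μᵀw=0.1370
σ²=wᵀΣw=λ₁·μ_p+λ₂ = 0.091689·0.137 + 0.023264 = 0.035825 ≈ 0.0358


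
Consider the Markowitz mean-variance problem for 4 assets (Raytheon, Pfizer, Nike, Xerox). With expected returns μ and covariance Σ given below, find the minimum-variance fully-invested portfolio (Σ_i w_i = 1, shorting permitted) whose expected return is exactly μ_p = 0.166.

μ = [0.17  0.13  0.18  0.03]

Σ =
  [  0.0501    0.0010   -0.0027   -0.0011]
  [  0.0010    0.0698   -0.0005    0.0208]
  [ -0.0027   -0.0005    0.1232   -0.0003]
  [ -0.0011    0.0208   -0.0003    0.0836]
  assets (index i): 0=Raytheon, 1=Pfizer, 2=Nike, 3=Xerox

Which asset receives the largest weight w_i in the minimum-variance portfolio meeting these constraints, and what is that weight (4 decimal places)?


u=Σ⁻¹μ = [3.4387  1.8385  1.5437  -0.0478]
v=Σ⁻¹𝟙 = [20.4078  11.2786  8.6329  9.4551]
a=μᵀu=1.100018  b=𝟙ᵀu=6.773118  c=𝟙ᵀv=49.774364  D=ac−b²=8.877566
λ₁=(c·0.166−b)/D = (49.774364·0.166−6.773118)/8.877566 = 0.167774
λ₂=(a−b·0.166)/D = (1.100018−6.773118·0.166)/8.877566 = -0.002739
w* = 0.167774·u + -0.002739·v:
  w_0 = 0.167774·3.4387 + -0.002739·20.4078 = 0.5210  (Raytheon)
  w_1 = 0.167774·1.8385 + -0.002739·11.2786 = 0.2776  (Pfizer)
  w_2 = 0.167774·1.5437 + -0.002739·8.6329 = 0.2354  (Nike)
  w_3 = 0.167774·-0.0478 + -0.002739·9.4551 = -0.0339  (Xerox)
Σw_i=1.0000  μᵀw=0.1660
σ²=wᵀΣw=λ₁·μ_p+λ₂ = 0.167774·0.166 + -0.002739 = 0.025111 ≈ 0.0251

Raytheon (0.5210)


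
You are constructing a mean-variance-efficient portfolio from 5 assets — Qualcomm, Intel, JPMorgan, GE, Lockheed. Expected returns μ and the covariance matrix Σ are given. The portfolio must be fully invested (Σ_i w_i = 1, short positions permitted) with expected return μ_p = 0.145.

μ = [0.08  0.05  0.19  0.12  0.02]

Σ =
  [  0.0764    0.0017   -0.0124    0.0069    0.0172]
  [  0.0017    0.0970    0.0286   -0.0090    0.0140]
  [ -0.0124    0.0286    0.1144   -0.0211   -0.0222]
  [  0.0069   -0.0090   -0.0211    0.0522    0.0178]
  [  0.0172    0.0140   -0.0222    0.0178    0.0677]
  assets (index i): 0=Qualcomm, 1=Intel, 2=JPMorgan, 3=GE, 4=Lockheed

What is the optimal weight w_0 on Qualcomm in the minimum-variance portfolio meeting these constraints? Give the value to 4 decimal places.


x=Σ⁻¹μ = [1.1573  0.1144  2.3188  3.1320  -0.0854]
y=Σ⁻¹𝟙 = [11.1469  6.5364  14.0990  21.2259  9.6298]
a=μᵀx=0.913003  b=𝟙ᵀx=6.637096  c=𝟙ᵀy=62.638121  D=ac−b²=13.137719
λ₁=(c·0.145−b)/D = (62.638121·0.145−6.637096)/13.137719 = 0.186138
λ₂=(a−b·0.145)/D = (0.913003−6.637096·0.145)/13.137719 = -0.003758
w* = 0.186138·x + -0.003758·y:
  w_0 = 0.186138·1.1573 + -0.003758·11.1469 = 0.1735  (Qualcomm)
  w_1 = 0.186138·0.1144 + -0.003758·6.5364 = -0.0033  (Intel)
  w_2 = 0.186138·2.3188 + -0.003758·14.0990 = 0.3786  (JPMorgan)
  w_3 = 0.186138·3.1320 + -0.003758·21.2259 = 0.5032  (GE)
  w_4 = 0.186138·-0.0854 + -0.003758·9.6298 = -0.0521  (Lockheed)
Σw_i=1.0000  μᵀw=0.1450
σ²=wᵀΣw=λ₁·μ_p+λ₂ = 0.186138·0.145 + -0.003758 = 0.023232 ≈ 0.0232

0.1735


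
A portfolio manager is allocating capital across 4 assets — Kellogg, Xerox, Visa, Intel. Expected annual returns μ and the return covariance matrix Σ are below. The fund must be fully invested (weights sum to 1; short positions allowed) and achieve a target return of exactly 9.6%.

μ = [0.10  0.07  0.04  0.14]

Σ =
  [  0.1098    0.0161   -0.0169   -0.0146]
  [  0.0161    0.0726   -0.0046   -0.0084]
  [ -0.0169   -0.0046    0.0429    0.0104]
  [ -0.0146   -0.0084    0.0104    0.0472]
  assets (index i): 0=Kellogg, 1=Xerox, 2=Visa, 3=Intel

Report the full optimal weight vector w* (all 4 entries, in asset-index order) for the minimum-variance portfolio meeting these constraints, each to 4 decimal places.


0.1888  0.1846  0.2353  0.3913

u=Σ⁻¹μ = [1.3150  1.1139  0.7439  3.4072]
v=Σ⁻¹𝟙 = [13.7520  14.9158  24.8430  22.6209]
a=μᵀu=0.716231  b=𝟙ᵀu=6.579942  c=𝟙ᵀv=76.131603  D=ac−b²=11.232204
λ₁=(c·0.096−b)/D = (76.131603·0.096−6.579942)/11.232204 = 0.064875
λ₂=(a−b·0.096)/D = (0.716231−6.579942·0.096)/11.232204 = 0.007528
w* = 0.064875·u + 0.007528·v:
  w_0 = 0.064875·1.3150 + 0.007528·13.7520 = 0.1888  (Kellogg)
  w_1 = 0.064875·1.1139 + 0.007528·14.9158 = 0.1846  (Xerox)
  w_2 = 0.064875·0.7439 + 0.007528·24.8430 = 0.2353  (Visa)
  w_3 = 0.064875·3.4072 + 0.007528·22.6209 = 0.3913  (Intel)
Σw_i=1.0000  μᵀw=0.0960
σ²=wᵀΣw=λ₁·μ_p+λ₂ = 0.064875·0.096 + 0.007528 = 0.013756 ≈ 0.0138


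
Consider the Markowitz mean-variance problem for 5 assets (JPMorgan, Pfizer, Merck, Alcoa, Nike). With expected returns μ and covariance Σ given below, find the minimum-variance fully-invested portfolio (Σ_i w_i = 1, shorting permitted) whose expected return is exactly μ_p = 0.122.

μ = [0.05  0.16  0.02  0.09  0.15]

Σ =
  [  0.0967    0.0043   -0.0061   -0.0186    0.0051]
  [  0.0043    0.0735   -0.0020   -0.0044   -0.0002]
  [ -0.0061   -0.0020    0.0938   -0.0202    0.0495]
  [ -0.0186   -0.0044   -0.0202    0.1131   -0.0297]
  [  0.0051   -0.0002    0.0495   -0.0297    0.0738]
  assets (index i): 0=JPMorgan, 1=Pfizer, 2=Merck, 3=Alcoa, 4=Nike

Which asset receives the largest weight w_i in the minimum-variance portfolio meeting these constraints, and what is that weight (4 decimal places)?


Nike (0.3331)

x=Σ⁻¹μ = [0.4805  2.2255  -1.1786  1.6605  3.4641]
y=Σ⁻¹𝟙 = [12.6623  14.1116  7.9339  16.5838  14.0658]
a=μᵀx=1.025599  b=𝟙ᵀx=6.652058  c=𝟙ᵀy=65.357334  D=ac−b²=22.780570
λ₁=(c·0.122−b)/D = (65.357334·0.122−6.652058)/22.780570 = 0.058012
λ₂=(a−b·0.122)/D = (1.025599−6.652058·0.122)/22.780570 = 0.009396
w* = 0.058012·x + 0.009396·y:
  w_0 = 0.058012·0.4805 + 0.009396·12.6623 = 0.1468  (JPMorgan)
  w_1 = 0.058012·2.2255 + 0.009396·14.1116 = 0.2617  (Pfizer)
  w_2 = 0.058012·-1.1786 + 0.009396·7.9339 = 0.0062  (Merck)
  w_3 = 0.058012·1.6605 + 0.009396·16.5838 = 0.2522  (Alcoa)
  w_4 = 0.058012·3.4641 + 0.009396·14.0658 = 0.3331  (Nike)
Σw_i=1.0000  μᵀw=0.1220
σ²=wᵀΣw=λ₁·μ_p+λ₂ = 0.058012·0.122 + 0.009396 = 0.016474 ≈ 0.0165


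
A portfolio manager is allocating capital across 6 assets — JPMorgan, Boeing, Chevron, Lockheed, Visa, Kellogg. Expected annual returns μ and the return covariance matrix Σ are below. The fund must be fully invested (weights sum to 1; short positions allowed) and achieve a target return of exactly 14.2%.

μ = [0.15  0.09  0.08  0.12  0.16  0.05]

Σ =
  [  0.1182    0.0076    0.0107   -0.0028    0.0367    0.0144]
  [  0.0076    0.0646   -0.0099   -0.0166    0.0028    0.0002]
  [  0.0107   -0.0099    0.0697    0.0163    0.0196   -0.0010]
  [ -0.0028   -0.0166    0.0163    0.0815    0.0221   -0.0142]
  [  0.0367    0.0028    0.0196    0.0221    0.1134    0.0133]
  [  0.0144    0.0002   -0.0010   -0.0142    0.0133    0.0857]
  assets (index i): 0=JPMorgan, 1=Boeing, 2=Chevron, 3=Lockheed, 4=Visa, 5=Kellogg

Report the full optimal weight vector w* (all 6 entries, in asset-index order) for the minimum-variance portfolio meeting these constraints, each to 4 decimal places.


p=Σ⁻¹μ = [0.8776  1.8089  0.7293  1.6855  0.5534  0.6336]
q=Σ⁻¹𝟙 = [4.7430  21.1660  13.0316  16.6344  -0.3502  13.7849]
a=μᵀp=0.675264  b=𝟙ᵀp=6.288260  c=𝟙ᵀq=69.009671  D=ac−b²=7.057544
λ₁=(c·0.142−b)/D = (69.009671·0.142−6.288260)/7.057544 = 0.497498
λ₂=(a−b·0.142)/D = (0.675264−6.288260·0.142)/7.057544 = -0.030842
w* = 0.497498·p + -0.030842·q:
  w_0 = 0.497498·0.8776 + -0.030842·4.7430 = 0.2903  (JPMorgan)
  w_1 = 0.497498·1.8089 + -0.030842·21.1660 = 0.2471  (Boeing)
  w_2 = 0.497498·0.7293 + -0.030842·13.0316 = -0.0391  (Chevron)
  w_3 = 0.497498·1.6855 + -0.030842·16.6344 = 0.3255  (Lockheed)
  w_4 = 0.497498·0.5534 + -0.030842·-0.3502 = 0.2861  (Visa)
  w_5 = 0.497498·0.6336 + -0.030842·13.7849 = -0.1099  (Kellogg)
Σw_i=1.0000  μᵀw=0.1420
σ²=wᵀΣw=λ₁·μ_p+λ₂ = 0.497498·0.142 + -0.030842 = 0.039803 ≈ 0.0398

0.2903  0.2471  -0.0391  0.3255  0.2861  -0.1099


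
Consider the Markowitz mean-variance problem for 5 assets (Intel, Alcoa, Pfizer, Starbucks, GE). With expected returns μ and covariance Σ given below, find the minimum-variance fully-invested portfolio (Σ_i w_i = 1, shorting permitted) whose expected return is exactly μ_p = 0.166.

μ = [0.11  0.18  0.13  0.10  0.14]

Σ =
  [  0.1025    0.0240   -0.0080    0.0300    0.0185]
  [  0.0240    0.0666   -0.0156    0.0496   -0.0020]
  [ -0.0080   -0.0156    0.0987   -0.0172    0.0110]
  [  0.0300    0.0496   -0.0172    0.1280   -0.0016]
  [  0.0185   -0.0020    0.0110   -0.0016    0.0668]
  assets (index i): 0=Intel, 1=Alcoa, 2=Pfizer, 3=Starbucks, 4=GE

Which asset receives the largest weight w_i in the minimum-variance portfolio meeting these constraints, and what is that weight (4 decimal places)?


x=Σ⁻¹μ = [0.1753  3.2900  1.5903  -0.2976  1.8768]
y=Σ⁻¹𝟙 = [4.2014  14.4335  11.8977  2.9880  12.3510]
a=μᵀx=1.051214  b=𝟙ᵀx=6.634822  c=𝟙ᵀy=45.871583  D=ac−b²=4.200011
λ₁=(c·0.166−b)/D = (45.871583·0.166−6.634822)/4.200011 = 0.233300
λ₂=(a−b·0.166)/D = (1.051214−6.634822·0.166)/4.200011 = -0.011944
w* = 0.233300·x + -0.011944·y:
  w_0 = 0.233300·0.1753 + -0.011944·4.2014 = -0.0093  (Intel)
  w_1 = 0.233300·3.2900 + -0.011944·14.4335 = 0.5952  (Alcoa)
  w_2 = 0.233300·1.5903 + -0.011944·11.8977 = 0.2289  (Pfizer)
  w_3 = 0.233300·-0.2976 + -0.011944·2.9880 = -0.1051  (Starbucks)
  w_4 = 0.233300·1.8768 + -0.011944·12.3510 = 0.2903  (GE)
Σw_i=1.0000  μᵀw=0.1660
σ²=wᵀΣw=λ₁·μ_p+λ₂ = 0.233300·0.166 + -0.011944 = 0.026783 ≈ 0.0268

Alcoa (0.5952)
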